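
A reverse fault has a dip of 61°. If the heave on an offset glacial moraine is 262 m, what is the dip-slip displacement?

dip-slip = heave / cos(dip) = 262 / cos(61°) = 540 m

540 m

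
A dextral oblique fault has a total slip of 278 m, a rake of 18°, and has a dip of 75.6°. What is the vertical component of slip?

dip-slip = net slip × sin(rake) = 278 m × sin(18°) = 85.91 m
throw = dip-slip × sin(dip) = 85.91 × sin(75.6°) = 83.2 m

83.2 m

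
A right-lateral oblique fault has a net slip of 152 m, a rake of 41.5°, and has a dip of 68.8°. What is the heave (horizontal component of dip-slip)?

36.4 m

dip-slip = net slip × sin(rake) = 152 m × sin(41.5°) = 100.7 m
heave = dip-slip × cos(dip) = 100.7 × cos(68.8°) = 36.4 m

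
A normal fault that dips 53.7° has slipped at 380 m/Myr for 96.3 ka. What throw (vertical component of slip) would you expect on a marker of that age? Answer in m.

dip-slip = rate × time = 380 m/Myr × 96.3 ka = 36.59 m
throw = dip-slip × sin(dip) = 36.59 × sin(53.7°) = 29.5 m

29.5 m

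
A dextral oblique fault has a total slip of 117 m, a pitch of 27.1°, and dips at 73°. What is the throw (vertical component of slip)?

51 m

dip-slip = net slip × sin(rake) = 117 m × sin(27.1°) = 53.30 m
throw = dip-slip × sin(dip) = 53.30 × sin(73°) = 51 m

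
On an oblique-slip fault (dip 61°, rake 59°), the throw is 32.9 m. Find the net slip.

43.9 m

dip-slip = throw / sin(dip) = 32.9 / sin(61°) = 37.62 m
net slip = dip-slip / sin(rake) = 37.62 / sin(59°) = 43.9 m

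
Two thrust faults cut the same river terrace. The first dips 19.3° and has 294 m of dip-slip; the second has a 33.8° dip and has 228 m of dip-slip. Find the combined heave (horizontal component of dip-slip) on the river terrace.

467 m

heave_A = 294 × cos(19.3°) = 277.5 m
heave_B = 228 × cos(33.8°) = 189.5 m
total = 277.5 + 189.5 = 467 m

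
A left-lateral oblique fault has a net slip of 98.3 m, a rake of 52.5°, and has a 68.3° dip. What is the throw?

72.5 m

dip-slip = net slip × sin(rake) = 98.3 m × sin(52.5°) = 77.99 m
throw = dip-slip × sin(dip) = 77.99 × sin(68.3°) = 72.5 m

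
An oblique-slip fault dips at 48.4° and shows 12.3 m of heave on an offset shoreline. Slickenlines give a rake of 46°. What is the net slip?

dip-slip = heave / cos(dip) = 12.3 / cos(48.4°) = 18.53 m
net slip = dip-slip / sin(rake) = 18.53 / sin(46°) = 25.8 m

25.8 m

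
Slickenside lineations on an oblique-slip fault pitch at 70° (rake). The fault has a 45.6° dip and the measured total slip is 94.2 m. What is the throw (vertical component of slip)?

63.2 m

dip-slip = net slip × sin(rake) = 94.2 m × sin(70°) = 88.52 m
throw = dip-slip × sin(dip) = 88.52 × sin(45.6°) = 63.2 m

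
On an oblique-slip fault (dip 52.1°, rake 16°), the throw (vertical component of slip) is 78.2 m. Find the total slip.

360 m

dip-slip = throw / sin(dip) = 78.2 / sin(52.1°) = 99.10 m
net slip = dip-slip / sin(rake) = 99.10 / sin(16°) = 360 m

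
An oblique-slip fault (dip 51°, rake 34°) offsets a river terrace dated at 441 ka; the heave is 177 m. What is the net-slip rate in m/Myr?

1140 m/Myr

dip-slip = heave / cos(dip) = 177 / cos(51°) = 281.3 m
net slip = dip-slip / sin(rake) = 281.3 / sin(34°) = 503 m
rate = 503 m / 441 ka = 0.00114 m/yr = 1140 m/Myr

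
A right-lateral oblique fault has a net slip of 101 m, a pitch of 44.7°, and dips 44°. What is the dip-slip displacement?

dip-slip = net slip × sin(rake) = 101 m × sin(44.7°) = 71 m

71 m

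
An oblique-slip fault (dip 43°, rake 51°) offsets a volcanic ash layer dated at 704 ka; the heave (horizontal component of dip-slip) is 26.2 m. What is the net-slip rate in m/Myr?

65.5 m/Myr

dip-slip = heave / cos(dip) = 26.2 / cos(43°) = 35.82 m
net slip = dip-slip / sin(rake) = 35.82 / sin(51°) = 46.10 m
rate = 46.10 m / 704 ka = 0.0000655 m/yr = 65.5 m/Myr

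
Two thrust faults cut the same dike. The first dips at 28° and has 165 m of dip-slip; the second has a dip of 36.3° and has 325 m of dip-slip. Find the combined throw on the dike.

throw_A = 165 × sin(28°) = 77.46 m
throw_B = 325 × sin(36.3°) = 192.4 m
total = 77.46 + 192.4 = 270 m

270 m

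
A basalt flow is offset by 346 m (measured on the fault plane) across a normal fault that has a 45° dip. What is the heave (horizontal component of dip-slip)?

heave = dip-slip × cos(dip) = 346 m × cos(45°) = 245 m

245 m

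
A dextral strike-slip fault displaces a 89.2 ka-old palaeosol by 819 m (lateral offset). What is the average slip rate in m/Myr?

9180 m/Myr

rate = 819 m / 89.2 ka = 0.00918 m/yr = 9180 m/Myr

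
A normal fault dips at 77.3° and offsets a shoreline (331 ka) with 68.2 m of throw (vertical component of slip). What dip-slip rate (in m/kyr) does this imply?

dip-slip = throw / sin(dip) = 68.2 m / sin(77.3°) = 69.91 m
rate = 69.91 m / 331 ka = 0.000211 m/yr = 0.211 m/kyr

0.211 m/kyr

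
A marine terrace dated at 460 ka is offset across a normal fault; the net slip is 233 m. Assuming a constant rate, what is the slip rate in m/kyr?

0.507 m/kyr

rate = 233 m / 460 ka = 0.000507 m/yr = 0.507 m/kyr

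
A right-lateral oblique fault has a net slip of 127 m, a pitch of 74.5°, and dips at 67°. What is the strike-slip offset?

strike-slip = net slip × cos(rake) = 127 m × cos(74.5°) = 33.9 m

33.9 m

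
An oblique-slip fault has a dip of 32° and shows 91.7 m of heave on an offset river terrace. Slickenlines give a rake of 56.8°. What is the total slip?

dip-slip = heave / cos(dip) = 91.7 / cos(32°) = 108.1 m
net slip = dip-slip / sin(rake) = 108.1 / sin(56.8°) = 129 m

129 m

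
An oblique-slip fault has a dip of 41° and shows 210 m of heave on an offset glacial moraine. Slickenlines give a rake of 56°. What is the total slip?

dip-slip = heave / cos(dip) = 210 / cos(41°) = 278.3 m
net slip = dip-slip / sin(rake) = 278.3 / sin(56°) = 336 m

336 m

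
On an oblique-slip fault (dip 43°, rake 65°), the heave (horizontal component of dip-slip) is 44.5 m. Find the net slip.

67.1 m

dip-slip = heave / cos(dip) = 44.5 / cos(43°) = 60.85 m
net slip = dip-slip / sin(rake) = 60.85 / sin(65°) = 67.1 m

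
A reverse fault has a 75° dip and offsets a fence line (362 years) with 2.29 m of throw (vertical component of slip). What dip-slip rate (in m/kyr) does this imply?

6.55 m/kyr

dip-slip = throw / sin(dip) = 2.29 m / sin(75°) = 2.371 m
rate = 2.371 m / 362 years = 0.00655 m/yr = 6.55 m/kyr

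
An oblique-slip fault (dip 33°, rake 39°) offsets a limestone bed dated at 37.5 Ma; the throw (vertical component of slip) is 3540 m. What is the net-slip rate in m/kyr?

dip-slip = throw / sin(dip) = 3540 / sin(33°) = 6500 m
net slip = dip-slip / sin(rake) = 6500 / sin(39°) = 10330 m
rate = 10330 m / 37.5 Ma = 0.000275 m/yr = 0.275 m/kyr

0.275 m/kyr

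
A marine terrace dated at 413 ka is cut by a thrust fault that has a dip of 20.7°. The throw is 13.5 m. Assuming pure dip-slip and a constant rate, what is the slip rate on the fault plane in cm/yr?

0.00925 cm/yr

dip-slip = throw / sin(dip) = 13.5 m / sin(20.7°) = 38.19 m
rate = 38.19 m / 413 ka = 0.0000925 m/yr = 0.00925 cm/yr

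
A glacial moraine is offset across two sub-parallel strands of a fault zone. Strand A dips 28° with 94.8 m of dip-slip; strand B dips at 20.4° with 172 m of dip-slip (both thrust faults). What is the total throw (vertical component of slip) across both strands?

throw_A = 94.8 × sin(28°) = 44.51 m
throw_B = 172 × sin(20.4°) = 59.95 m
total = 44.51 + 59.95 = 104 m

104 m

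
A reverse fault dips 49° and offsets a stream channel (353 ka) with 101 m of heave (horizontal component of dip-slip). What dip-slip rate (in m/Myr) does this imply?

dip-slip = heave / cos(dip) = 101 m / cos(49°) = 153.9 m
rate = 153.9 m / 353 ka = 0.000436 m/yr = 436 m/Myr

436 m/Myr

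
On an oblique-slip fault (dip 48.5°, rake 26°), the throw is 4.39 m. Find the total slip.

dip-slip = throw / sin(dip) = 4.39 / sin(48.5°) = 5.861 m
net slip = dip-slip / sin(rake) = 5.861 / sin(26°) = 13.4 m

13.4 m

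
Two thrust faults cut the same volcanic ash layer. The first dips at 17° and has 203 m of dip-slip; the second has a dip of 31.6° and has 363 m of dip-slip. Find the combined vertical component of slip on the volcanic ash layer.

throw_A = 203 × sin(17°) = 59.35 m
throw_B = 363 × sin(31.6°) = 190.2 m
total = 59.35 + 190.2 = 250 m

250 m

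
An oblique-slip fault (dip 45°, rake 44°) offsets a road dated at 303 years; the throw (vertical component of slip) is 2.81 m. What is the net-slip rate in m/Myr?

18900 m/Myr

dip-slip = throw / sin(dip) = 2.81 / sin(45°) = 3.974 m
net slip = dip-slip / sin(rake) = 3.974 / sin(44°) = 5.721 m
rate = 5.721 m / 303 years = 0.0189 m/yr = 18900 m/Myr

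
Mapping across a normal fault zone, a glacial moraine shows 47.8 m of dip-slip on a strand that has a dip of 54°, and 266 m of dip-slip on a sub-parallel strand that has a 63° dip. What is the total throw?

276 m

throw_A = 47.8 × sin(54°) = 38.67 m
throw_B = 266 × sin(63°) = 237 m
total = 38.67 + 237 = 276 m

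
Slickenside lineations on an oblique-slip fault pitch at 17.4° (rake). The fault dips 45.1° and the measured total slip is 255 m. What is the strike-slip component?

strike-slip = net slip × cos(rake) = 255 m × cos(17.4°) = 243 m

243 m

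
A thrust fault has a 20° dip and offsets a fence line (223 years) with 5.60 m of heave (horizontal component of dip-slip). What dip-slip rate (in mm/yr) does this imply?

26.7 mm/yr

dip-slip = heave / cos(dip) = 5.60 m / cos(20°) = 5.959 m
rate = 5.959 m / 223 years = 0.0267 m/yr = 26.7 mm/yr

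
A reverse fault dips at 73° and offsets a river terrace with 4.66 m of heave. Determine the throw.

15.2 m

throw = heave × tan(dip) = 4.66 × tan(73°) = 15.2 m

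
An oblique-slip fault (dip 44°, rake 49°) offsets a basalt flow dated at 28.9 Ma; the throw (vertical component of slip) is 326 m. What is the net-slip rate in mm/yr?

dip-slip = throw / sin(dip) = 326 / sin(44°) = 469.3 m
net slip = dip-slip / sin(rake) = 469.3 / sin(49°) = 621.8 m
rate = 621.8 m / 28.9 Ma = 0.0000215 m/yr = 0.0215 mm/yr

0.0215 mm/yr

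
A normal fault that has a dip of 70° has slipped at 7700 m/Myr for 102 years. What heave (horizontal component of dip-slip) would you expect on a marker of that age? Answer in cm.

dip-slip = rate × time = 7700 m/Myr × 102 years = 0.7854 m
heave = dip-slip × cos(dip) = 0.7854 × cos(70°) = 0.269 m = 26.9 cm

26.9 cm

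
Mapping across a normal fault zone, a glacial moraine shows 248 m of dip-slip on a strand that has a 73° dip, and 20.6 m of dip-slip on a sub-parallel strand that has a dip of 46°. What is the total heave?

heave_A = 248 × cos(73°) = 72.51 m
heave_B = 20.6 × cos(46°) = 14.31 m
total = 72.51 + 14.31 = 86.8 m

86.8 m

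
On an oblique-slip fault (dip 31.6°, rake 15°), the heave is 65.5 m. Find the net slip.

297 m

dip-slip = heave / cos(dip) = 65.5 / cos(31.6°) = 76.90 m
net slip = dip-slip / sin(rake) = 76.90 / sin(15°) = 297 m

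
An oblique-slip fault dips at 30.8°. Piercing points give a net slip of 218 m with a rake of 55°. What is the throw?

dip-slip = net slip × sin(rake) = 218 m × sin(55°) = 178.6 m
throw = dip-slip × sin(dip) = 178.6 × sin(30.8°) = 91.4 m

91.4 m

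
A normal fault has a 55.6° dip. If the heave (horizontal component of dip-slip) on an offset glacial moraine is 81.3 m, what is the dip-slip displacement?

144 m

dip-slip = heave / cos(dip) = 81.3 / cos(55.6°) = 144 m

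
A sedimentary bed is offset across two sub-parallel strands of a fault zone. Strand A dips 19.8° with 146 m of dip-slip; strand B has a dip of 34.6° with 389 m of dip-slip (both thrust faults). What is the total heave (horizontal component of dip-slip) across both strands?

458 m

heave_A = 146 × cos(19.8°) = 137.4 m
heave_B = 389 × cos(34.6°) = 320.2 m
total = 137.4 + 320.2 = 458 m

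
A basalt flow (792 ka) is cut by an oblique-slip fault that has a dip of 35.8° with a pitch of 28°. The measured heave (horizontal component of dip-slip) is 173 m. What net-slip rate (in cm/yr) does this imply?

dip-slip = heave / cos(dip) = 173 / cos(35.8°) = 213.3 m
net slip = dip-slip / sin(rake) = 213.3 / sin(28°) = 454.3 m
rate = 454.3 m / 792 ka = 0.000574 m/yr = 0.0574 cm/yr

0.0574 cm/yr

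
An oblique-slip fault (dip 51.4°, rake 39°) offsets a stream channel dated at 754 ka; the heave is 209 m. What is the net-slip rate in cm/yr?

dip-slip = heave / cos(dip) = 209 / cos(51.4°) = 335 m
net slip = dip-slip / sin(rake) = 335 / sin(39°) = 532.3 m
rate = 532.3 m / 754 ka = 0.000706 m/yr = 0.0706 cm/yr

0.0706 cm/yr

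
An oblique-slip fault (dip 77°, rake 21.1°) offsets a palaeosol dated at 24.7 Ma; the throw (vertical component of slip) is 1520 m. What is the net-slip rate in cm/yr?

0.0175 cm/yr

dip-slip = throw / sin(dip) = 1520 / sin(77°) = 1560 m
net slip = dip-slip / sin(rake) = 1560 / sin(21.1°) = 4333 m
rate = 4333 m / 24.7 Ma = 0.000175 m/yr = 0.0175 cm/yr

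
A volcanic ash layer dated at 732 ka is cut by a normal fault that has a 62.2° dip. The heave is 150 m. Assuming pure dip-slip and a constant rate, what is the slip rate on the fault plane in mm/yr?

0.439 mm/yr

dip-slip = heave / cos(dip) = 150 m / cos(62.2°) = 321.6 m
rate = 321.6 m / 732 ka = 0.000439 m/yr = 0.439 mm/yr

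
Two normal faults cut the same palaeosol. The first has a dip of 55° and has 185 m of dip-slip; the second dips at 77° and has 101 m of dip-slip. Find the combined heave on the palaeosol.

129 m

heave_A = 185 × cos(55°) = 106.1 m
heave_B = 101 × cos(77°) = 22.72 m
total = 106.1 + 22.72 = 129 m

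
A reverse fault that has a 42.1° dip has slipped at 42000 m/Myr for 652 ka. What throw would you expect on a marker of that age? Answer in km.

dip-slip = rate × time = 42000 m/Myr × 652 ka = 27380 m
throw = dip-slip × sin(dip) = 27380 × sin(42.1°) = 18400 m = 18.4 km

18.4 km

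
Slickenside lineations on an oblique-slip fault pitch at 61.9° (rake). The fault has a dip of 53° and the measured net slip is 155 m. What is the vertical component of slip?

109 m

dip-slip = net slip × sin(rake) = 155 m × sin(61.9°) = 136.7 m
throw = dip-slip × sin(dip) = 136.7 × sin(53°) = 109 m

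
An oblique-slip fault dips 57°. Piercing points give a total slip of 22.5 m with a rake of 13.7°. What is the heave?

dip-slip = net slip × sin(rake) = 22.5 m × sin(13.7°) = 5.329 m
heave = dip-slip × cos(dip) = 5.329 × cos(57°) = 2.90 m

2.90 m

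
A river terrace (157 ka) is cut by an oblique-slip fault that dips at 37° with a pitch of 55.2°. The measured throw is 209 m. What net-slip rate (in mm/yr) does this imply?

dip-slip = throw / sin(dip) = 209 / sin(37°) = 347.3 m
net slip = dip-slip / sin(rake) = 347.3 / sin(55.2°) = 422.9 m
rate = 422.9 m / 157 ka = 0.00269 m/yr = 2.69 mm/yr

2.69 mm/yr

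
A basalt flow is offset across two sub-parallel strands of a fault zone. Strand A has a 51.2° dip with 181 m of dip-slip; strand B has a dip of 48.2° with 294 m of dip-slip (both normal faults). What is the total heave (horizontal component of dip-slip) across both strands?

heave_A = 181 × cos(51.2°) = 113.4 m
heave_B = 294 × cos(48.2°) = 196 m
total = 113.4 + 196 = 309 m

309 m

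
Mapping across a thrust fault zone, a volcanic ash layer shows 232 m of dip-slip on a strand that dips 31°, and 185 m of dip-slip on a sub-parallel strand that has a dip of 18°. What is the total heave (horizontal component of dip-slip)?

heave_A = 232 × cos(31°) = 198.9 m
heave_B = 185 × cos(18°) = 175.9 m
total = 198.9 + 175.9 = 375 m

375 m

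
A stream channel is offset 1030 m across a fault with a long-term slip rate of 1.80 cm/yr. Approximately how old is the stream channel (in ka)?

age = offset / rate = 1030 m / (1.80 cm/yr) = 57200 yr = 57.2 ka

57.2 ka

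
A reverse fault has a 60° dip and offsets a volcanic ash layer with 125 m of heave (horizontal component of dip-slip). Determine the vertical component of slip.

throw = heave × tan(dip) = 125 × tan(60°) = 217 m

217 m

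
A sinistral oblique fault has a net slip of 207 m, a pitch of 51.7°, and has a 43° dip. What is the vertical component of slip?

dip-slip = net slip × sin(rake) = 207 m × sin(51.7°) = 162.4 m
throw = dip-slip × sin(dip) = 162.4 × sin(43°) = 111 m

111 m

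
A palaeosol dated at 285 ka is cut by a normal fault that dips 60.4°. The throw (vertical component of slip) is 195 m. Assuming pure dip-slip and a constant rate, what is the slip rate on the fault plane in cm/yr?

dip-slip = throw / sin(dip) = 195 m / sin(60.4°) = 224.3 m
rate = 224.3 m / 285 ka = 0.000787 m/yr = 0.0787 cm/yr

0.0787 cm/yr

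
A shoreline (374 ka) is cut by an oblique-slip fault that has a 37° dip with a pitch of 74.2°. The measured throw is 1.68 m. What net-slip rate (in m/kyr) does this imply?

dip-slip = throw / sin(dip) = 1.68 / sin(37°) = 2.792 m
net slip = dip-slip / sin(rake) = 2.792 / sin(74.2°) = 2.901 m
rate = 2.901 m / 374 ka = 0.00000776 m/yr = 0.00776 m/kyr

0.00776 m/kyr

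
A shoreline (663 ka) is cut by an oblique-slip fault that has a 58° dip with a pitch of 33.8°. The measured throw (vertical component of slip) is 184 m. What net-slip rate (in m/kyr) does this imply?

dip-slip = throw / sin(dip) = 184 / sin(58°) = 217 m
net slip = dip-slip / sin(rake) = 217 / sin(33.8°) = 390 m
rate = 390 m / 663 ka = 0.000588 m/yr = 0.588 m/kyr

0.588 m/kyr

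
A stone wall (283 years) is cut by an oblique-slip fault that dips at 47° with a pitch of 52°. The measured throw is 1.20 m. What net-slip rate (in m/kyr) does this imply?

dip-slip = throw / sin(dip) = 1.20 / sin(47°) = 1.641 m
net slip = dip-slip / sin(rake) = 1.641 / sin(52°) = 2.082 m
rate = 2.082 m / 283 years = 0.00736 m/yr = 7.36 m/kyr

7.36 m/kyr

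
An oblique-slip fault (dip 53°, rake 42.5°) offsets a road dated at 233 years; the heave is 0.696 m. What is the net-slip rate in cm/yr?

0.735 cm/yr

dip-slip = heave / cos(dip) = 0.696 / cos(53°) = 1.157 m
net slip = dip-slip / sin(rake) = 1.157 / sin(42.5°) = 1.712 m
rate = 1.712 m / 233 years = 0.00735 m/yr = 0.735 cm/yr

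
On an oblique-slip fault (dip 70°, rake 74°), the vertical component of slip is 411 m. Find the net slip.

dip-slip = throw / sin(dip) = 411 / sin(70°) = 437.4 m
net slip = dip-slip / sin(rake) = 437.4 / sin(74°) = 455 m

455 m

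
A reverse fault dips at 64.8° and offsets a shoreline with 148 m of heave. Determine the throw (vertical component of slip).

throw = heave × tan(dip) = 148 × tan(64.8°) = 315 m

315 m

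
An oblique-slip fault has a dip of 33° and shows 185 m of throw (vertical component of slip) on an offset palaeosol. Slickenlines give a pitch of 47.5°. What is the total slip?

dip-slip = throw / sin(dip) = 185 / sin(33°) = 339.7 m
net slip = dip-slip / sin(rake) = 339.7 / sin(47.5°) = 461 m

461 m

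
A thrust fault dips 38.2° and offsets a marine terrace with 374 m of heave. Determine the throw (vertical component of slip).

294 m

throw = heave × tan(dip) = 374 × tan(38.2°) = 294 m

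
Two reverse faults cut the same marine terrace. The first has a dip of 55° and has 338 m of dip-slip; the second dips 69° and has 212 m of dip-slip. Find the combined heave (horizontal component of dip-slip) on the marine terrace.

heave_A = 338 × cos(55°) = 193.9 m
heave_B = 212 × cos(69°) = 75.97 m
total = 193.9 + 75.97 = 270 m

270 m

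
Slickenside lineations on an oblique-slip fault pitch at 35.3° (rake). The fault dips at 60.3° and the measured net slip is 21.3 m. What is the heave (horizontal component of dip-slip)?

dip-slip = net slip × sin(rake) = 21.3 m × sin(35.3°) = 12.31 m
heave = dip-slip × cos(dip) = 12.31 × cos(60.3°) = 6.10 m

6.10 m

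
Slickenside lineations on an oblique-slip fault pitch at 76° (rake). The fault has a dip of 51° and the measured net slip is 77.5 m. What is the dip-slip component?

75.2 m

dip-slip = net slip × sin(rake) = 77.5 m × sin(76°) = 75.2 m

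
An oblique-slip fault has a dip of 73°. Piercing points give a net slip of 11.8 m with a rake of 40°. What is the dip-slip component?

7.58 m

dip-slip = net slip × sin(rake) = 11.8 m × sin(40°) = 7.58 m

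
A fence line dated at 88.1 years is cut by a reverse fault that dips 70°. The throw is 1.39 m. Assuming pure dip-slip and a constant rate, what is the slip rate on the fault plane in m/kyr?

16.8 m/kyr

dip-slip = throw / sin(dip) = 1.39 m / sin(70°) = 1.479 m
rate = 1.479 m / 88.1 years = 0.0168 m/yr = 16.8 m/kyr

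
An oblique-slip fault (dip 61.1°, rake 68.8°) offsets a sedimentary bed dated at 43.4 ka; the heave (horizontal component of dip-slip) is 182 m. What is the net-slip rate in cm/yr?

0.931 cm/yr

dip-slip = heave / cos(dip) = 182 / cos(61.1°) = 376.6 m
net slip = dip-slip / sin(rake) = 376.6 / sin(68.8°) = 403.9 m
rate = 403.9 m / 43.4 ka = 0.00931 m/yr = 0.931 cm/yr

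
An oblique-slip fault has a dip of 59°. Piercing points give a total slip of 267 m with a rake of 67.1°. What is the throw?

dip-slip = net slip × sin(rake) = 267 m × sin(67.1°) = 246 m
throw = dip-slip × sin(dip) = 246 × sin(59°) = 211 m

211 m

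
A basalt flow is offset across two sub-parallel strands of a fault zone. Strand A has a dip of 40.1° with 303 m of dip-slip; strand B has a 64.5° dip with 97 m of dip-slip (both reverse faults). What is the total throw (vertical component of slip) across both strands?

283 m

throw_A = 303 × sin(40.1°) = 195.2 m
throw_B = 97 × sin(64.5°) = 87.55 m
total = 195.2 + 87.55 = 283 m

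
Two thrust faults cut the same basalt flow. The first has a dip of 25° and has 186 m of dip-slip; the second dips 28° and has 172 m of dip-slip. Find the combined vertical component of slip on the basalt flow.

159 m

throw_A = 186 × sin(25°) = 78.61 m
throw_B = 172 × sin(28°) = 80.75 m
total = 78.61 + 80.75 = 159 m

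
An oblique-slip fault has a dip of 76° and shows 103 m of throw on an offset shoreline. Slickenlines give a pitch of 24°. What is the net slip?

261 m

dip-slip = throw / sin(dip) = 103 / sin(76°) = 106.2 m
net slip = dip-slip / sin(rake) = 106.2 / sin(24°) = 261 m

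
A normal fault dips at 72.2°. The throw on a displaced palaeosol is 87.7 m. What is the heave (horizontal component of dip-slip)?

28.2 m

heave = throw / tan(dip) = 87.7 / tan(72.2°) = 28.2 m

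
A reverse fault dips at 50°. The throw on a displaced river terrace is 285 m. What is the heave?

heave = throw / tan(dip) = 285 / tan(50°) = 239 m

239 m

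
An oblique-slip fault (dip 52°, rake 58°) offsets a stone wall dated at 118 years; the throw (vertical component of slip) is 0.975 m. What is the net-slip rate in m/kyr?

12.4 m/kyr

dip-slip = throw / sin(dip) = 0.975 / sin(52°) = 1.237 m
net slip = dip-slip / sin(rake) = 1.237 / sin(58°) = 1.459 m
rate = 1.459 m / 118 years = 0.0124 m/yr = 12.4 m/kyr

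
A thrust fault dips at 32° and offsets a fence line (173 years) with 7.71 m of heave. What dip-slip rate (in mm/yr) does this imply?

52.6 mm/yr

dip-slip = heave / cos(dip) = 7.71 m / cos(32°) = 9.091 m
rate = 9.091 m / 173 years = 0.0526 m/yr = 52.6 mm/yr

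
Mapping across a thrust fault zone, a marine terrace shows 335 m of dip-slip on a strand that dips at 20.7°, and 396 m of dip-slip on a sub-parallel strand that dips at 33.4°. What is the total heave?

644 m

heave_A = 335 × cos(20.7°) = 313.4 m
heave_B = 396 × cos(33.4°) = 330.6 m
total = 313.4 + 330.6 = 644 m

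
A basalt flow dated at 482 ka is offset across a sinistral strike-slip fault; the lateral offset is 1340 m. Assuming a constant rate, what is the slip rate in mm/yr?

2.78 mm/yr

rate = 1340 m / 482 ka = 0.00278 m/yr = 2.78 mm/yr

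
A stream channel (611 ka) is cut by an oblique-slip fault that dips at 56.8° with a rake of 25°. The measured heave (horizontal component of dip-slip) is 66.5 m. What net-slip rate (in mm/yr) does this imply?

dip-slip = heave / cos(dip) = 66.5 / cos(56.8°) = 121.4 m
net slip = dip-slip / sin(rake) = 121.4 / sin(25°) = 287.4 m
rate = 287.4 m / 611 ka = 0.000470 m/yr = 0.470 mm/yr

0.470 mm/yr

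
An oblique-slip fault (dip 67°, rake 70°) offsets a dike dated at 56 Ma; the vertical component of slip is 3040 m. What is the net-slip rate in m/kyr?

0.0628 m/kyr

dip-slip = throw / sin(dip) = 3040 / sin(67°) = 3303 m
net slip = dip-slip / sin(rake) = 3303 / sin(70°) = 3514 m
rate = 3514 m / 56 Ma = 0.0000628 m/yr = 0.0628 m/kyr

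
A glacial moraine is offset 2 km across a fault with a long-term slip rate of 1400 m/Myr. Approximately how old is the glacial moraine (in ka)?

1430 ka

age = offset / rate = 2 km / (1400 m/Myr) = 1.43e+06 yr = 1430 ka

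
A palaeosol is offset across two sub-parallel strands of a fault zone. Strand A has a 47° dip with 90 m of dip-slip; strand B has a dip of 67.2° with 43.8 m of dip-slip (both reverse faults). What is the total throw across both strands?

106 m

throw_A = 90 × sin(47°) = 65.82 m
throw_B = 43.8 × sin(67.2°) = 40.38 m
total = 65.82 + 40.38 = 106 m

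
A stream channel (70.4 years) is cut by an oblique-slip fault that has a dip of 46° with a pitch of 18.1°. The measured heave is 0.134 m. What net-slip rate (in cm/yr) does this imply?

0.882 cm/yr

dip-slip = heave / cos(dip) = 0.134 / cos(46°) = 0.1929 m
net slip = dip-slip / sin(rake) = 0.1929 / sin(18.1°) = 0.6209 m
rate = 0.6209 m / 70.4 years = 0.00882 m/yr = 0.882 cm/yr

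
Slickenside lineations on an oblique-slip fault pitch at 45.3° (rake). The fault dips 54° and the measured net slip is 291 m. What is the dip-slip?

dip-slip = net slip × sin(rake) = 291 m × sin(45.3°) = 207 m

207 m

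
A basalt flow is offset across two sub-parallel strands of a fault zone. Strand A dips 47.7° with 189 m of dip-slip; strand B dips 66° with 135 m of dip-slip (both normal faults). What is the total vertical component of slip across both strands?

263 m

throw_A = 189 × sin(47.7°) = 139.8 m
throw_B = 135 × sin(66°) = 123.3 m
total = 139.8 + 123.3 = 263 m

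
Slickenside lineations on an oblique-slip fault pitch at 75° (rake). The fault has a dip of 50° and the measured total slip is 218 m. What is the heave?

dip-slip = net slip × sin(rake) = 218 m × sin(75°) = 210.6 m
heave = dip-slip × cos(dip) = 210.6 × cos(50°) = 135 m

135 m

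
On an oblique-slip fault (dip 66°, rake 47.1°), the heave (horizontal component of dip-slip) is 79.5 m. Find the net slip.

267 m

dip-slip = heave / cos(dip) = 79.5 / cos(66°) = 195.5 m
net slip = dip-slip / sin(rake) = 195.5 / sin(47.1°) = 267 m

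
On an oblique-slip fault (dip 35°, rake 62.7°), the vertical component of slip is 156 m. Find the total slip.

dip-slip = throw / sin(dip) = 156 / sin(35°) = 272 m
net slip = dip-slip / sin(rake) = 272 / sin(62.7°) = 306 m

306 m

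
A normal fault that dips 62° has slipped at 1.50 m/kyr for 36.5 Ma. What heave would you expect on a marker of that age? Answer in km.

dip-slip = rate × time = 1.50 m/kyr × 36.5 Ma = 54750 m
heave = dip-slip × cos(dip) = 54750 × cos(62°) = 25700 m = 25.7 km

25.7 km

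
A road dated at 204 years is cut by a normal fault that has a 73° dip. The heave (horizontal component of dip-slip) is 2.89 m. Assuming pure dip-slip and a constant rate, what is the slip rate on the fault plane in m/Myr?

48500 m/Myr

dip-slip = heave / cos(dip) = 2.89 m / cos(73°) = 9.885 m
rate = 9.885 m / 204 years = 0.0485 m/yr = 48500 m/Myr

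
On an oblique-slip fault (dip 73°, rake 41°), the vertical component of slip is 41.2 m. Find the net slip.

65.7 m

dip-slip = throw / sin(dip) = 41.2 / sin(73°) = 43.08 m
net slip = dip-slip / sin(rake) = 43.08 / sin(41°) = 65.7 m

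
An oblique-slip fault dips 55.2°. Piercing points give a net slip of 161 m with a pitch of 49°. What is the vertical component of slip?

99.8 m

dip-slip = net slip × sin(rake) = 161 m × sin(49°) = 121.5 m
throw = dip-slip × sin(dip) = 121.5 × sin(55.2°) = 99.8 m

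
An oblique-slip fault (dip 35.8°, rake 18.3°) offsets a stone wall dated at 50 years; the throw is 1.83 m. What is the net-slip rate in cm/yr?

dip-slip = throw / sin(dip) = 1.83 / sin(35.8°) = 3.128 m
net slip = dip-slip / sin(rake) = 3.128 / sin(18.3°) = 9.963 m
rate = 9.963 m / 50 years = 0.199 m/yr = 19.9 cm/yr

19.9 cm/yr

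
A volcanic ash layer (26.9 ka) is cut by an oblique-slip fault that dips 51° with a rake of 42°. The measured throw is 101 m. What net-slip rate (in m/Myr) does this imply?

dip-slip = throw / sin(dip) = 101 / sin(51°) = 130 m
net slip = dip-slip / sin(rake) = 130 / sin(42°) = 194.2 m
rate = 194.2 m / 26.9 ka = 0.00722 m/yr = 7220 m/Myr

7220 m/Myr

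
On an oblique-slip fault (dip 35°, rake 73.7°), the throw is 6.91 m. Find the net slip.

dip-slip = throw / sin(dip) = 6.91 / sin(35°) = 12.05 m
net slip = dip-slip / sin(rake) = 12.05 / sin(73.7°) = 12.6 m

12.6 m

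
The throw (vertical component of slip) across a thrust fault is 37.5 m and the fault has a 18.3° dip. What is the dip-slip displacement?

119 m

dip-slip = throw / sin(dip) = 37.5 / sin(18.3°) = 119 m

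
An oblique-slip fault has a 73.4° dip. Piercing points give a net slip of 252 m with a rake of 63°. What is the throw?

dip-slip = net slip × sin(rake) = 252 m × sin(63°) = 224.5 m
throw = dip-slip × sin(dip) = 224.5 × sin(73.4°) = 215 m

215 m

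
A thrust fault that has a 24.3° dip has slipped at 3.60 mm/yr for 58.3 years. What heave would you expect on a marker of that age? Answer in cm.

19.1 cm

dip-slip = rate × time = 3.60 mm/yr × 58.3 years = 0.2099 m
heave = dip-slip × cos(dip) = 0.2099 × cos(24.3°) = 0.191 m = 19.1 cm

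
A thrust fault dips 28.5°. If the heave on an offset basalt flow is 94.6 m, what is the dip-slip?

dip-slip = heave / cos(dip) = 94.6 / cos(28.5°) = 108 m

108 m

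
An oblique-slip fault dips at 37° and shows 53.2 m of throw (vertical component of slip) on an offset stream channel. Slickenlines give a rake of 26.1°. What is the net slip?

dip-slip = throw / sin(dip) = 53.2 / sin(37°) = 88.40 m
net slip = dip-slip / sin(rake) = 88.40 / sin(26.1°) = 201 m

201 m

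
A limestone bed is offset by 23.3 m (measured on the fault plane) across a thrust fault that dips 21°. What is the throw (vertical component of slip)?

8.35 m

throw = dip-slip × sin(dip) = 23.3 m × sin(21°) = 8.35 m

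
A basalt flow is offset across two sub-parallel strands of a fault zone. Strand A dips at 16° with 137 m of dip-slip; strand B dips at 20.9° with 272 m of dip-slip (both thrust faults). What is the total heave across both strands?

386 m

heave_A = 137 × cos(16°) = 131.7 m
heave_B = 272 × cos(20.9°) = 254.1 m
total = 131.7 + 254.1 = 386 m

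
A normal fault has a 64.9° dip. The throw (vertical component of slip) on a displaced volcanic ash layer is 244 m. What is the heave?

114 m

heave = throw / tan(dip) = 244 / tan(64.9°) = 114 m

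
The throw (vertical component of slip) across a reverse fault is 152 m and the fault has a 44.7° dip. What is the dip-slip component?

216 m

dip-slip = throw / sin(dip) = 152 / sin(44.7°) = 216 m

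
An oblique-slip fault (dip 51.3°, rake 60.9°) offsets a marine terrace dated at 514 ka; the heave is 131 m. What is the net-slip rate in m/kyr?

dip-slip = heave / cos(dip) = 131 / cos(51.3°) = 209.5 m
net slip = dip-slip / sin(rake) = 209.5 / sin(60.9°) = 239.8 m
rate = 239.8 m / 514 ka = 0.000467 m/yr = 0.467 m/kyr

0.467 m/kyr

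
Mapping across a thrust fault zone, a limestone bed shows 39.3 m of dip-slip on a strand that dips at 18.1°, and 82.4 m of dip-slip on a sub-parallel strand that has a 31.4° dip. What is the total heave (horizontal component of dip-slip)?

heave_A = 39.3 × cos(18.1°) = 37.36 m
heave_B = 82.4 × cos(31.4°) = 70.33 m
total = 37.36 + 70.33 = 108 m

108 m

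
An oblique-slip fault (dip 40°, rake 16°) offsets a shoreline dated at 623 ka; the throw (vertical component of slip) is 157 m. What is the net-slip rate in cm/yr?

0.142 cm/yr

dip-slip = throw / sin(dip) = 157 / sin(40°) = 244.2 m
net slip = dip-slip / sin(rake) = 244.2 / sin(16°) = 886.1 m
rate = 886.1 m / 623 ka = 0.00142 m/yr = 0.142 cm/yr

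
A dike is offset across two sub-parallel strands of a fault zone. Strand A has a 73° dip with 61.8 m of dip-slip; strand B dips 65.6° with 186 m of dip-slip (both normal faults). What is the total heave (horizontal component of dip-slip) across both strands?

94.9 m

heave_A = 61.8 × cos(73°) = 18.07 m
heave_B = 186 × cos(65.6°) = 76.84 m
total = 18.07 + 76.84 = 94.9 m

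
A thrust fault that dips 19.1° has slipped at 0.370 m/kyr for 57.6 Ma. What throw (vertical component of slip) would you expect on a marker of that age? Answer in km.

dip-slip = rate × time = 0.370 m/kyr × 57.6 Ma = 21310 m
throw = dip-slip × sin(dip) = 21310 × sin(19.1°) = 6970 m = 6.97 km

6.97 km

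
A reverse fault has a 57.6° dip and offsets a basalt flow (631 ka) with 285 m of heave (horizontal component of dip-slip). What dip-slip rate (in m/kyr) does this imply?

dip-slip = heave / cos(dip) = 285 m / cos(57.6°) = 531.9 m
rate = 531.9 m / 631 ka = 0.000843 m/yr = 0.843 m/kyr

0.843 m/kyr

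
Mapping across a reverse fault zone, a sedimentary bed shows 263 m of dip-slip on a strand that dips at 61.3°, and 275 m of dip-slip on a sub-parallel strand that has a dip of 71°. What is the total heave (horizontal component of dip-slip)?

216 m

heave_A = 263 × cos(61.3°) = 126.3 m
heave_B = 275 × cos(71°) = 89.53 m
total = 126.3 + 89.53 = 216 m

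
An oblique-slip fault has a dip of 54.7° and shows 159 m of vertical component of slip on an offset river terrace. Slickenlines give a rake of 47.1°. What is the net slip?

dip-slip = throw / sin(dip) = 159 / sin(54.7°) = 194.8 m
net slip = dip-slip / sin(rake) = 194.8 / sin(47.1°) = 266 m

266 m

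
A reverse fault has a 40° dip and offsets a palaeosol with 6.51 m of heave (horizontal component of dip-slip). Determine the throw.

throw = heave × tan(dip) = 6.51 × tan(40°) = 5.46 m

5.46 m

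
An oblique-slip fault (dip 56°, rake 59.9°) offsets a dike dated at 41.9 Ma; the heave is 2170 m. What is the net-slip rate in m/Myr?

dip-slip = heave / cos(dip) = 2170 / cos(56°) = 3881 m
net slip = dip-slip / sin(rake) = 3881 / sin(59.9°) = 4485 m
rate = 4485 m / 41.9 Ma = 0.000107 m/yr = 107 m/Myr

107 m/Myr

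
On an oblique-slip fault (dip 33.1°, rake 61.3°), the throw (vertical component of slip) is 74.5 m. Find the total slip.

dip-slip = throw / sin(dip) = 74.5 / sin(33.1°) = 136.4 m
net slip = dip-slip / sin(rake) = 136.4 / sin(61.3°) = 156 m

156 m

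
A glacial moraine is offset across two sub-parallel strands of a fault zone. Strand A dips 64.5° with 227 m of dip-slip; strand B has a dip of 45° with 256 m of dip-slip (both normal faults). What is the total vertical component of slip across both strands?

386 m

throw_A = 227 × sin(64.5°) = 204.9 m
throw_B = 256 × sin(45°) = 181 m
total = 204.9 + 181 = 386 m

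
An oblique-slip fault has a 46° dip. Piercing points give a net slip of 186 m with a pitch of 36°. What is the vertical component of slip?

dip-slip = net slip × sin(rake) = 186 m × sin(36°) = 109.3 m
throw = dip-slip × sin(dip) = 109.3 × sin(46°) = 78.6 m

78.6 m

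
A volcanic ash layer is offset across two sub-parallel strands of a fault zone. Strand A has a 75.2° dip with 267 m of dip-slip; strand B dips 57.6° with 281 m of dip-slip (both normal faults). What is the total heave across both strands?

heave_A = 267 × cos(75.2°) = 68.20 m
heave_B = 281 × cos(57.6°) = 150.6 m
total = 68.20 + 150.6 = 219 m

219 m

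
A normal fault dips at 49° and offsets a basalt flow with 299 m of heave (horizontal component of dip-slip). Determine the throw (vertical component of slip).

344 m

throw = heave × tan(dip) = 299 × tan(49°) = 344 m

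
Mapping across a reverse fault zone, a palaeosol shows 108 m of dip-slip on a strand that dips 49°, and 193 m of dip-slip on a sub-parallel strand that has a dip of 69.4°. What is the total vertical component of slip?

262 m

throw_A = 108 × sin(49°) = 81.51 m
throw_B = 193 × sin(69.4°) = 180.7 m
total = 81.51 + 180.7 = 262 m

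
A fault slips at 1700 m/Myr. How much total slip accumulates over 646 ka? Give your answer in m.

1100 m

slip = rate × time = 1700 m/Myr × 646 ka = 1100 m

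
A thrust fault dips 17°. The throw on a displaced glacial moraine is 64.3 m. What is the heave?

210 m

heave = throw / tan(dip) = 64.3 / tan(17°) = 210 m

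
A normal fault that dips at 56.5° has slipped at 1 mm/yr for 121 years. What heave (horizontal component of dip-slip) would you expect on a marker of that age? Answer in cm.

6.68 cm

dip-slip = rate × time = 1 mm/yr × 121 years = 0.1210 m
heave = dip-slip × cos(dip) = 0.1210 × cos(56.5°) = 0.0668 m = 6.68 cm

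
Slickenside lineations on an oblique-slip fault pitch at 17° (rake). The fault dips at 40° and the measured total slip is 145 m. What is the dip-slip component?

42.4 m

dip-slip = net slip × sin(rake) = 145 m × sin(17°) = 42.4 m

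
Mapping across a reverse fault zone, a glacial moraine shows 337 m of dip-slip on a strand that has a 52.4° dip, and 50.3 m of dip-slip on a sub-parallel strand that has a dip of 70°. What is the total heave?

heave_A = 337 × cos(52.4°) = 205.6 m
heave_B = 50.3 × cos(70°) = 17.20 m
total = 205.6 + 17.20 = 223 m

223 m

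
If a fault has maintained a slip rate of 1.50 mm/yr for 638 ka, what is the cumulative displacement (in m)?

957 m

slip = rate × time = 1.50 mm/yr × 638 ka = 957 m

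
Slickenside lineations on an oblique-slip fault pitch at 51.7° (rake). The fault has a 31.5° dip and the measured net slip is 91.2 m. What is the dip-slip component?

71.6 m

dip-slip = net slip × sin(rake) = 91.2 m × sin(51.7°) = 71.6 m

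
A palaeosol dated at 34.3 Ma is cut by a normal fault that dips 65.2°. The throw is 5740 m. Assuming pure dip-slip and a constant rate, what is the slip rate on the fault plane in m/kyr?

dip-slip = throw / sin(dip) = 5740 m / sin(65.2°) = 6323 m
rate = 6323 m / 34.3 Ma = 0.000184 m/yr = 0.184 m/kyr

0.184 m/kyr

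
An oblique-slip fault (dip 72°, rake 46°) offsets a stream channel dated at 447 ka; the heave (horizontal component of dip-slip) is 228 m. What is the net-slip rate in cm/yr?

0.229 cm/yr

dip-slip = heave / cos(dip) = 228 / cos(72°) = 737.8 m
net slip = dip-slip / sin(rake) = 737.8 / sin(46°) = 1026 m
rate = 1026 m / 447 ka = 0.00229 m/yr = 0.229 cm/yr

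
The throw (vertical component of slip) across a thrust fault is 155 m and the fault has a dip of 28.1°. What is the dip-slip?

329 m

dip-slip = throw / sin(dip) = 155 / sin(28.1°) = 329 m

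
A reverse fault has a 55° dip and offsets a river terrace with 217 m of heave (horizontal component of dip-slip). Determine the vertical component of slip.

310 m

throw = heave × tan(dip) = 217 × tan(55°) = 310 m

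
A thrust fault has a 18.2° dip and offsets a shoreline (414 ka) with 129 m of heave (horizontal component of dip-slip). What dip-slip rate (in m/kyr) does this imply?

dip-slip = heave / cos(dip) = 129 m / cos(18.2°) = 135.8 m
rate = 135.8 m / 414 ka = 0.000328 m/yr = 0.328 m/kyr

0.328 m/kyr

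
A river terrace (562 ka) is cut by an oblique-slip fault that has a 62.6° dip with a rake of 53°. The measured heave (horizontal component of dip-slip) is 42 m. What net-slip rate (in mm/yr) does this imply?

0.203 mm/yr

dip-slip = heave / cos(dip) = 42 / cos(62.6°) = 91.26 m
net slip = dip-slip / sin(rake) = 91.26 / sin(53°) = 114.3 m
rate = 114.3 m / 562 ka = 0.000203 m/yr = 0.203 mm/yr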